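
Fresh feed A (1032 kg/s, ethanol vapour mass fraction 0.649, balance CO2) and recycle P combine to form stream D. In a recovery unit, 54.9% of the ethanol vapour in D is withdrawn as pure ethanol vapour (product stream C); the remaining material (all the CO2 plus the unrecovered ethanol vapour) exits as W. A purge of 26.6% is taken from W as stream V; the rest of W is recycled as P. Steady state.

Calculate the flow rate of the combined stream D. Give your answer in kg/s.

CO2 enters only via A and leaves only via the purge: 1032×0.351 = 0.266×(CO2 in W), and the recovery unit passes all CO2, so CO2 in D = CO2 in W = 1361.8 kg/s.
ethanol vapour in D: m_A = 1032×0.649 + (1−0.266)·(1−0.549)·m_A, so m_A = 669.77/0.6690 = 1001.2 kg/s.
D = 1001.2 + 1361.8 = 2363 kg/s.

2363 kg/s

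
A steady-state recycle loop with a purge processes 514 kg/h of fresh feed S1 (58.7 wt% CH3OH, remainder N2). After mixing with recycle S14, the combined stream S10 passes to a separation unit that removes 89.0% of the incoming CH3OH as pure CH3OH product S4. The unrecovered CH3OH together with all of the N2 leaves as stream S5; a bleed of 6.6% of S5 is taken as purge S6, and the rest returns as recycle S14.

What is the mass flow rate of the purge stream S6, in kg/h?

N2 enters only via S1 and leaves only via the purge: 514×0.413 = 0.066×(N2 in S5), and the separation unit passes all N2, so N2 in S10 = N2 in S5 = 3216.4 kg/h.
CH3OH in S10: m_A = 514×0.587 + (1−0.066)·(1−0.890)·m_A, so m_A = 301.72/0.8973 = 336.27 kg/h.
S5 = (1−0.890)×336.27 + 3216.4 = 3253.4 kg/h.
Purge S6 = 0.066×3253.4 = 214.72 kg/h.

214.7 kg/h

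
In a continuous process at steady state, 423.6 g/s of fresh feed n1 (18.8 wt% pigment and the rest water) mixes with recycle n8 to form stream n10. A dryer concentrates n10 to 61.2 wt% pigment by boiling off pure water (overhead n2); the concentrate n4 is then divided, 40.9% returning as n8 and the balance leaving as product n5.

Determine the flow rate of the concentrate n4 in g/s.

Overall pigment balance (none leaves overhead): pigment in fresh feed = pigment in product, i.e. 423.6×0.188 = (1−0.409)·n4·0.612.
n4 = 79.637/(0.612×0.591) = 220.18 g/s.

220.2 g/s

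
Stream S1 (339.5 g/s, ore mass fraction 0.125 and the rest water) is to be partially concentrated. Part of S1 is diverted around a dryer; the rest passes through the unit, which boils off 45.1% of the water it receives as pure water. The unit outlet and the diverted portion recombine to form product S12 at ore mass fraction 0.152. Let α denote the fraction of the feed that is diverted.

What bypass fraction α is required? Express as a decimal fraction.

0.550

All 339.5×0.125 = 42.438 g/s of ore reaches S12, so S12 = 42.438/0.152 = 279.19 g/s and vapour = 60.306 g/s.
The evaporator receives (1−α)·339.5 of feed at 0.875 water and removes 0.451 of that water:
0.451×0.875×(1−α)×339.5 = 60.306
(1−α) = 60.306/133.98 = 0.4501;  α = 0.5499.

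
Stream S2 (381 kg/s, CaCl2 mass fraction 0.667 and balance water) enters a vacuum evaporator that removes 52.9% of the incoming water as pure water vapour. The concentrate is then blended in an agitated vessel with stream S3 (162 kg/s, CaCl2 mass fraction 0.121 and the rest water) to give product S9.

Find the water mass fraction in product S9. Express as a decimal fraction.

Vapour removed = 0.529×0.333×381 = 67.116 kg/s; concentrate = 313.88 kg/s.
water reaching the mixer = 59.757 (from concentrate) + 162×0.879 = 202.16 kg/s.
Product flow = 313.88 + 162 = 475.88 kg/s; water fraction = 0.425.

0.425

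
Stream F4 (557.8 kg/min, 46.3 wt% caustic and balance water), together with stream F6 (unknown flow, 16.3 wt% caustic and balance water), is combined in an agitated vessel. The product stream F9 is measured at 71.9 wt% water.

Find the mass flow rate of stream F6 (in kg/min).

860.3 kg/min

Let F6 be the unknown flow. Total out = 557.8 + F6.
water balance: 299.54 + 0.837·F6 = 0.719·(557.8 + F6)
(0.837 − 0.719)·F6 = 0.719×557.8 − 299.54 = 101.52
F6 = 101.52 / 0.118 = 860.34 kg/min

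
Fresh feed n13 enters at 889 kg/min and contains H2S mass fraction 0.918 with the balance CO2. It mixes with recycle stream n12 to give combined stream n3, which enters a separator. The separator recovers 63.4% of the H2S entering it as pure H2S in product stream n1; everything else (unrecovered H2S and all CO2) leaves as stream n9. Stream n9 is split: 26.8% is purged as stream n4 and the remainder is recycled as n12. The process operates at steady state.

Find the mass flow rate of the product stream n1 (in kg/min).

706.8 kg/min

H2S in n3: m_A = 889×0.918 + (1−0.268)·(1−0.634)·m_A, so m_A = 816.1/0.7321 = 1114.8 kg/min.
Product n1 = 0.634×1114.8 = 706.76 kg/min.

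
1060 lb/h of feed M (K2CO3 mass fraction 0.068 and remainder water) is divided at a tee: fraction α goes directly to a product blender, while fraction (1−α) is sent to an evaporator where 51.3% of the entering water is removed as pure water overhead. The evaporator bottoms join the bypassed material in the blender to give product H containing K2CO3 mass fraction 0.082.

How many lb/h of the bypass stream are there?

All 1060×0.068 = 72.08 lb/h of K2CO3 reaches H, so H = 72.08/0.082 = 879.02 lb/h and vapour = 180.98 lb/h.
The evaporator receives (1−α)·1060 of feed at 0.932 water and removes 0.513 of that water:
0.513×0.932×(1−α)×1060 = 180.98
(1−α) = 180.98/506.8 = 0.3571;  α = 0.6429.
Bypass flow = 0.6429×1060 = 681.48 lb/h.

681.5 lb/h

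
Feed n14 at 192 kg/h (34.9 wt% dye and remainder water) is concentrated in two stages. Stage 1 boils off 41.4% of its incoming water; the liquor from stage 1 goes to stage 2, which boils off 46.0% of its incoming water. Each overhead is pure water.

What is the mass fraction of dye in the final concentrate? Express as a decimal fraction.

0.629

water in feed = 192×0.651 = 124.99 kg/h.
After stage 1: water left = (1−0.414)×124.99 = 73.245; stream total = 140.25 kg/h.
After stage 2: water left = (1−0.460)×73.245 = 39.552; final concentrate = 106.56 kg/h.
dye fraction = 67.008/106.56 = 0.629.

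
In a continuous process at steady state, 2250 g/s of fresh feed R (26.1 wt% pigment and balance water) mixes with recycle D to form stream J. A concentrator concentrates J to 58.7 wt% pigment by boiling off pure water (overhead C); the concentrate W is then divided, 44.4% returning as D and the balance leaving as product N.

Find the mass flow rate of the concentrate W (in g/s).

1799 g/s

Overall pigment balance (none leaves overhead): pigment in fresh feed = pigment in product, i.e. 2250×0.261 = (1−0.444)·W·0.587.
W = 587.25/(0.587×0.556) = 1799.3 g/s.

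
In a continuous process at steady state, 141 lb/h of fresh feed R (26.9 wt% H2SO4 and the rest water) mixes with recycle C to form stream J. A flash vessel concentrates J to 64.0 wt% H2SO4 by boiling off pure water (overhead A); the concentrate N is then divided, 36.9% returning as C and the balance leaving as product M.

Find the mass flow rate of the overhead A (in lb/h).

81.74 lb/h

Overall H2SO4 balance (none leaves overhead): H2SO4 in fresh feed = H2SO4 in product, i.e. 141×0.269 = (1−0.369)·N·0.640.
N = 37.929/(0.640×0.631) = 93.921 lb/h.
Recycle C = 0.369×93.921 = 34.657 lb/h.
Combined feed J = 141 + 34.657 = 175.66 lb/h.
Overhead A = J − N = 175.66 − 93.921 = 81.736 lb/h.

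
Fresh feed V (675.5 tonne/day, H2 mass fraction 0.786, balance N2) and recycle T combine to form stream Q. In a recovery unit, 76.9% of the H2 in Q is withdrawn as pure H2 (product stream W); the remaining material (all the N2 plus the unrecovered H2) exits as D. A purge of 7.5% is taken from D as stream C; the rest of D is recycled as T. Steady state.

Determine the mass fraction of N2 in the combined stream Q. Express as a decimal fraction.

0.741

N2 enters only via V and leaves only via the purge: 675.5×0.214 = 0.075×(N2 in D), and the recovery unit passes all N2, so N2 in Q = N2 in D = 1927.4 tonne/day.
H2 in Q: m_A = 675.5×0.786 + (1−0.075)·(1−0.769)·m_A, so m_A = 530.94/0.7863 = 675.22 tonne/day.
Q = 675.22 + 1927.4 = 2602.6 tonne/day.
N2 fraction in Q = 1927.4/2602.6 = 0.741.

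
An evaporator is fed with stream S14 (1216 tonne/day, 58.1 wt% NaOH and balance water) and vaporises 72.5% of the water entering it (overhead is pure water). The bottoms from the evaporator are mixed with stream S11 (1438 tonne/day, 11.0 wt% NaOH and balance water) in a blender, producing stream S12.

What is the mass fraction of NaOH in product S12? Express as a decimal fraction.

0.3785

Vapour removed = 0.725×0.419×1216 = 369.39 tonne/day; concentrate = 846.61 tonne/day.
NaOH reaching the mixer = 706.5 (from concentrate) + 1438×0.110 = 864.68 tonne/day.
Product flow = 846.61 + 1438 = 2284.6 tonne/day; NaOH fraction = 0.3785.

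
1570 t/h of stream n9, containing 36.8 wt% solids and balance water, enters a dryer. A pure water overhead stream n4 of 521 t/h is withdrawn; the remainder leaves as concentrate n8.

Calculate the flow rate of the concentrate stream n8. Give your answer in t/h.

Concentrate = 1570 − 521 = 1049 t/h.

1049 t/h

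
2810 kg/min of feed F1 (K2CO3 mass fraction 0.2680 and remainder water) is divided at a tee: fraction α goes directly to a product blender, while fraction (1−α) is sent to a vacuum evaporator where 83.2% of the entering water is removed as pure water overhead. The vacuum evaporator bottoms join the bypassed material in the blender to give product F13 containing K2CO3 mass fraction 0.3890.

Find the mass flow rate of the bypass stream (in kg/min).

1375 kg/min

All 2810×0.268 = 753.08 kg/min of K2CO3 reaches F13, so F13 = 753.08/0.389 = 1935.9 kg/min and vapour = 874.06 kg/min.
The evaporator receives (1−α)·2810 of feed at 0.732 water and removes 0.832 of that water:
0.832×0.732×(1−α)×2810 = 874.06
(1−α) = 874.06/1711.4 = 0.5107;  α = 0.4893.
Bypass flow = 0.4893×2810 = 1374.8 kg/min.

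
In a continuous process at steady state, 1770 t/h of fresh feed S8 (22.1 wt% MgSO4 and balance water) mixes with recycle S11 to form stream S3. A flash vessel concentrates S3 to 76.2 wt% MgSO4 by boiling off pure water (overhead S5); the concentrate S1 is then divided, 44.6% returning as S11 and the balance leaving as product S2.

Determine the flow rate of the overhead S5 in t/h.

1257 t/h

Overall MgSO4 balance (none leaves overhead): MgSO4 in fresh feed = MgSO4 in product, i.e. 1770×0.221 = (1−0.446)·S1·0.762.
S1 = 391.17/(0.762×0.554) = 926.62 t/h.
Recycle S11 = 0.446×926.62 = 413.27 t/h.
Combined feed S3 = 1770 + 413.27 = 2183.3 t/h.
Overhead S5 = S3 − S1 = 2183.3 − 926.62 = 1256.7 t/h.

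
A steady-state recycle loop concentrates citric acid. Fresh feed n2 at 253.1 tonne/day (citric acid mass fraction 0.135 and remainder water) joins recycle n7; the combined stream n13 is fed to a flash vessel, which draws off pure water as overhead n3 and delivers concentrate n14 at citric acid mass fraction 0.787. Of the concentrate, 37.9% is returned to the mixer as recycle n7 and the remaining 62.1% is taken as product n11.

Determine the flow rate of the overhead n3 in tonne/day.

209.7 tonne/day

Overall citric acid balance (none leaves overhead): citric acid in fresh feed = citric acid in product, i.e. 253.1×0.135 = (1−0.379)·n14·0.787.
n14 = 34.169/(0.787×0.621) = 69.913 tonne/day.
Recycle n7 = 0.379×69.913 = 26.497 tonne/day.
Combined feed n13 = 253.1 + 26.497 = 279.6 tonne/day.
Overhead n3 = n13 − n14 = 279.6 − 69.913 = 209.68 tonne/day.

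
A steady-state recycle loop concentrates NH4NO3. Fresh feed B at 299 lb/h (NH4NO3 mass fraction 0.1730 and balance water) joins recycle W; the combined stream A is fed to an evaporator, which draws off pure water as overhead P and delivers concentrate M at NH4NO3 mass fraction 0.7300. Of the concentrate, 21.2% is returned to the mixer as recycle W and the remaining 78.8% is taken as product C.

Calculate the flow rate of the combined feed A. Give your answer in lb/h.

318.1 lb/h

Overall NH4NO3 balance (none leaves overhead): NH4NO3 in fresh feed = NH4NO3 in product, i.e. 299×0.173 = (1−0.212)·M·0.730.
M = 51.727/(0.730×0.788) = 89.922 lb/h.
Recycle W = 0.212×89.922 = 19.064 lb/h.
Combined feed A = 299 + 19.064 = 318.06 lb/h.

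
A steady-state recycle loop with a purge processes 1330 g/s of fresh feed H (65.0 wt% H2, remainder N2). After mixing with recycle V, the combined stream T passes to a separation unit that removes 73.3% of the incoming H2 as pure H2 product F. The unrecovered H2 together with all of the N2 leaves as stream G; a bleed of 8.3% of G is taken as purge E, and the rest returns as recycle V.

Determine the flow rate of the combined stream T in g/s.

N2 enters only via H and leaves only via the purge: 1330×0.350 = 0.083×(N2 in G), and the separation unit passes all N2, so N2 in T = N2 in G = 5608.4 g/s.
H2 in T: m_A = 1330×0.650 + (1−0.083)·(1−0.733)·m_A, so m_A = 864.5/0.7552 = 1144.8 g/s.
T = 1144.8 + 5608.4 = 6753.2 g/s.

6753 g/s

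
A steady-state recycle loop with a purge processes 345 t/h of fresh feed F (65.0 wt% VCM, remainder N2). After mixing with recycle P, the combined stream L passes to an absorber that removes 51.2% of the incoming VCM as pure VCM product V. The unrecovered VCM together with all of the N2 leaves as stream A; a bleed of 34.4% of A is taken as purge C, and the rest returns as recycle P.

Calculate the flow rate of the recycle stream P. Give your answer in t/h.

335.9 t/h

N2 enters only via F and leaves only via the purge: 345×0.350 = 0.344×(N2 in A), and the absorber passes all N2, so N2 in L = N2 in A = 351.02 t/h.
VCM in L: m_A = 345×0.650 + (1−0.344)·(1−0.512)·m_A, so m_A = 224.25/0.6799 = 329.84 t/h.
A = (1−0.512)×329.84 + 351.02 = 511.98 t/h.
Recycle P = (1−0.344)×511.98 = 335.86 t/h.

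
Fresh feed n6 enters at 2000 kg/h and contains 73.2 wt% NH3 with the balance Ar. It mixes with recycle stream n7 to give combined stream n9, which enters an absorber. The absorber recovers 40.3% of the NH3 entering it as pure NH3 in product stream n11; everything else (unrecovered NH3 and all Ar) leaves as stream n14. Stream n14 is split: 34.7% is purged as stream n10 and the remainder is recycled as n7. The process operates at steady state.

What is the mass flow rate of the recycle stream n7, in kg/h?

1944 kg/h

Ar enters only via n6 and leaves only via the purge: 2000×0.268 = 0.347×(Ar in n14), and the absorber passes all Ar, so Ar in n9 = Ar in n14 = 1544.7 kg/h.
NH3 in n9: m_A = 2000×0.732 + (1−0.347)·(1−0.403)·m_A, so m_A = 1464/0.6102 = 2399.4 kg/h.
n14 = (1−0.403)×2399.4 + 1544.7 = 2977.1 kg/h.
Recycle n7 = (1−0.347)×2977.1 = 1944 kg/h.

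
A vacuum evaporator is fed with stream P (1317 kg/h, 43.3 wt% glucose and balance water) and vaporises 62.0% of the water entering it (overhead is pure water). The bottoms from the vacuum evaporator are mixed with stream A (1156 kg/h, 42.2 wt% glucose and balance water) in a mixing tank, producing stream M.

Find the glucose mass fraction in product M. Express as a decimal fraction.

Vapour removed = 0.620×0.567×1317 = 462.98 kg/h; concentrate = 854.02 kg/h.
glucose reaching the mixer = 570.26 (from concentrate) + 1156×0.422 = 1058.1 kg/h.
Product flow = 854.02 + 1156 = 2010 kg/h; glucose fraction = 0.526.

0.526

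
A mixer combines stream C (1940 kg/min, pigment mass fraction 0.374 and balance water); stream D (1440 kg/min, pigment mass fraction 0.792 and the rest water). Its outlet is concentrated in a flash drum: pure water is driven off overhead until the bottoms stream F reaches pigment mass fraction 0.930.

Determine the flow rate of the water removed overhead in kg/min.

1374 kg/min

pigment entering = 1940×0.374 + 1440×0.792 = 1866 kg/min.
All pigment reports to F, so F = 1866/0.930 = 2006.5 kg/min.
Total feed = 3380 kg/min; overhead = 3380 − 2006.5 = 1373.5 kg/min.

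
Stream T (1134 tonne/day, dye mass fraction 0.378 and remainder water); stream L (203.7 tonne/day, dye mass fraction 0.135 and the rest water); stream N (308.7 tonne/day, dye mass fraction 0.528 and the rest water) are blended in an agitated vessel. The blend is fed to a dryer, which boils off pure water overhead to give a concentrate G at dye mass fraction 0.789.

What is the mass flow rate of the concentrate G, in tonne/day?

dye entering = 1134×0.378 + 203.7×0.135 + 308.7×0.528 = 619.15 tonne/day.
All dye reports to G, so G = 619.15/0.789 = 784.72 tonne/day.

784.7 tonne/day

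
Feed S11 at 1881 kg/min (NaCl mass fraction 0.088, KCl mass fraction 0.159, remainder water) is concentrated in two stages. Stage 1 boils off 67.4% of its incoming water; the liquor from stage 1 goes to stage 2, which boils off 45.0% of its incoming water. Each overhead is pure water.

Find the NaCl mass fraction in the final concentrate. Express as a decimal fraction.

water in feed = 1881×0.753 = 1416.4 kg/min.
After stage 1: water left = (1−0.674)×1416.4 = 461.74; stream total = 926.35 kg/min.
After stage 2: water left = (1−0.450)×461.74 = 253.96; final concentrate = 718.57 kg/min.
NaCl fraction = 165.53/718.57 = 0.230.

0.230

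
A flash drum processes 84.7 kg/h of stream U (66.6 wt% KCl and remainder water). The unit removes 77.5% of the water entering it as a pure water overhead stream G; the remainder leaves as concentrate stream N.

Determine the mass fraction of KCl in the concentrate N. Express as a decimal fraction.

KCl is not removed: 84.7×0.666 = 56.41 kg/h of KCl enters N.
water entering = 84.7×0.334 = 28.29 kg/h; overhead removed = 0.775×28.29 = 21.925 kg/h.
Concentrate = 84.7 − 21.925 = 62.775 kg/h.
Mass fraction = 56.41/62.775 = 0.8986.

0.8986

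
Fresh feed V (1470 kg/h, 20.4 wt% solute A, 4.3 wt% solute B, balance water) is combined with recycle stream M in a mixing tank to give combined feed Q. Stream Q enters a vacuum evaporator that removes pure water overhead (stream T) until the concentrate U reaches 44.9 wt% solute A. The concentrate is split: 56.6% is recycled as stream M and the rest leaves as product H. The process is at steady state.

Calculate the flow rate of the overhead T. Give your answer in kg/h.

802.1 kg/h

Overall solute A balance (none leaves overhead): solute A in fresh feed = solute A in product, i.e. 1470×0.204 = (1−0.566)·U·0.449.
U = 299.88/(0.449×0.434) = 1538.9 kg/h.
Recycle M = 0.566×1538.9 = 871.02 kg/h.
Combined feed Q = 1470 + 871.02 = 2341 kg/h.
Overhead T = Q − U = 2341 − 1538.9 = 802.12 kg/h.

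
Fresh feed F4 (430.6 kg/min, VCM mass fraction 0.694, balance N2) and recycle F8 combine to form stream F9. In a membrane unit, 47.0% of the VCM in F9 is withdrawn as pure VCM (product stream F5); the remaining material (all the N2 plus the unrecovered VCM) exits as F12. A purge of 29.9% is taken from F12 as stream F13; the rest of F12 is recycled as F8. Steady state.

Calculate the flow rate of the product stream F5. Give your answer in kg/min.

223.5 kg/min

VCM in F9: m_A = 430.6×0.694 + (1−0.299)·(1−0.470)·m_A, so m_A = 298.84/0.6285 = 475.5 kg/min.
Product F5 = 0.470×475.5 = 223.48 kg/min.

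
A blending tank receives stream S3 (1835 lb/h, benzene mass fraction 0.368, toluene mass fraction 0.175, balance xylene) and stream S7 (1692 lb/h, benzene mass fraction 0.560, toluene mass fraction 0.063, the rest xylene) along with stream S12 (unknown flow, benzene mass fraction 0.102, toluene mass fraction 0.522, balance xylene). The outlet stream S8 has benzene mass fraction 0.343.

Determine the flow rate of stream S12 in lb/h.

Let S12 be the unknown flow. Total out = 3527 + S12.
benzene balance: 1622.8 + 0.102·S12 = 0.343·(3527 + S12)
(0.102 − 0.343)·S12 = 0.343×3527 − 1622.8 = -413.04
S12 = -413.04 / -0.241 = 1713.9 lb/h

1714 lb/h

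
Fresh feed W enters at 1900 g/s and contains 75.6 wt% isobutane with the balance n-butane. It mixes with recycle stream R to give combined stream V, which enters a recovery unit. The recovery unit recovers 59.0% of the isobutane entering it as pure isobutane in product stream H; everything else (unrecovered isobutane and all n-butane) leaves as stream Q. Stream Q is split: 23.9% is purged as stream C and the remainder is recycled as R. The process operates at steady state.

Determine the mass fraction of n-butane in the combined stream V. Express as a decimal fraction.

0.482

n-butane enters only via W and leaves only via the purge: 1900×0.244 = 0.239×(n-butane in Q), and the recovery unit passes all n-butane, so n-butane in V = n-butane in Q = 1939.7 g/s.
isobutane in V: m_A = 1900×0.756 + (1−0.239)·(1−0.590)·m_A, so m_A = 1436.4/0.6880 = 2087.8 g/s.
V = 2087.8 + 1939.7 = 4027.6 g/s.
n-butane fraction in V = 1939.7/4027.6 = 0.482.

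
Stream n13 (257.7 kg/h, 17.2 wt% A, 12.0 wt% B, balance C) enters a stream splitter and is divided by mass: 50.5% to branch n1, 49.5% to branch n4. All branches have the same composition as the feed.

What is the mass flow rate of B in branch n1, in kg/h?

15.62 kg/h

Branch n1 total = 0.505×257.7 = 130.14 kg/h.
B in n1 = 0.120×130.14 = 15.617 kg/h.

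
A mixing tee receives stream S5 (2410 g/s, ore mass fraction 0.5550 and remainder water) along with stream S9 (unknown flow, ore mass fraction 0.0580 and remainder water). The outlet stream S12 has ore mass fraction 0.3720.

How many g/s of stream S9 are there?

Let S9 be the unknown flow. Total out = 2410 + S9.
ore balance: 1337.6 + 0.058·S9 = 0.372·(2410 + S9)
(0.058 − 0.372)·S9 = 0.372×2410 − 1337.6 = -441.03
S9 = -441.03 / -0.314 = 1404.6 g/s

1405 g/s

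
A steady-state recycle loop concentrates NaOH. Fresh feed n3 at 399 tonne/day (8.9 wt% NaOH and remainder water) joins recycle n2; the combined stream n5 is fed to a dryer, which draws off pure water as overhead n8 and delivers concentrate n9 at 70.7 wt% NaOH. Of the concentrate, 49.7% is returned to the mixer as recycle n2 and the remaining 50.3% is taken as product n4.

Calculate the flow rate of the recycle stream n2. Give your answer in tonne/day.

49.63 tonne/day

Overall NaOH balance (none leaves overhead): NaOH in fresh feed = NaOH in product, i.e. 399×0.089 = (1−0.497)·n9·0.707.
n9 = 35.511/(0.707×0.503) = 99.856 tonne/day.
Recycle n2 = 0.497×99.856 = 49.629 tonne/day.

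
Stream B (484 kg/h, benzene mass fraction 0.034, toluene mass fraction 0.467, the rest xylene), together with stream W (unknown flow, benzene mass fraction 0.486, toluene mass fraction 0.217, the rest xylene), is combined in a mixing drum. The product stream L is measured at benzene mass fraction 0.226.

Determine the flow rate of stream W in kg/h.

357.4 kg/h

Let W be the unknown flow. Total out = 484 + W.
benzene balance: 16.456 + 0.486·W = 0.226·(484 + W)
(0.486 − 0.226)·W = 0.226×484 − 16.456 = 92.928
W = 92.928 / 0.260 = 357.42 kg/h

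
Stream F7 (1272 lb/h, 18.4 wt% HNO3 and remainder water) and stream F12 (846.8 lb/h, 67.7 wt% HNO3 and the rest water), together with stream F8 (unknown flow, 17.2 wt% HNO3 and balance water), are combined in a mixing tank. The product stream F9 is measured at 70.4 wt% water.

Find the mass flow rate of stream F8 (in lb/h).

Let F8 be the unknown flow. Total out = 2118.8 + F8.
water balance: 1311.5 + 0.828·F8 = 0.704·(2118.8 + F8)
(0.828 − 0.704)·F8 = 0.704×2118.8 − 1311.5 = 180.17
F8 = 180.17 / 0.124 = 1453 lb/h

1453 lb/h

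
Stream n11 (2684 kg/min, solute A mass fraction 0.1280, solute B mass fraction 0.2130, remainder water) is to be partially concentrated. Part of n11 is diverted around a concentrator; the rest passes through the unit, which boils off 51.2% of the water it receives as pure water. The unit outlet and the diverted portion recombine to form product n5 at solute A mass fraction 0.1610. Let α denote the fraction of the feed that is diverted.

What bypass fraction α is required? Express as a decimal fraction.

0.393

All 2684×0.128 = 343.55 kg/min of solute A reaches n5, so n5 = 343.55/0.161 = 2133.9 kg/min and vapour = 550.14 kg/min.
The evaporator receives (1−α)·2684 of feed at 0.659 water and removes 0.512 of that water:
0.512×0.659×(1−α)×2684 = 550.14
(1−α) = 550.14/905.6 = 0.6075;  α = 0.3925.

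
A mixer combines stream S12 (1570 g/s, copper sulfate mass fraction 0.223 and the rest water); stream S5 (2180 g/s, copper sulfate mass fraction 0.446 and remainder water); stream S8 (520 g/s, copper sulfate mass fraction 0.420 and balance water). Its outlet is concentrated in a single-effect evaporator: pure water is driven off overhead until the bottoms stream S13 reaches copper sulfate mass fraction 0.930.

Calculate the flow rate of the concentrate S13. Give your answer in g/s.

1657 g/s

copper sulfate entering = 1570×0.223 + 2180×0.446 + 520×0.420 = 1540.8 g/s.
All copper sulfate reports to S13, so S13 = 1540.8/0.930 = 1656.8 g/s.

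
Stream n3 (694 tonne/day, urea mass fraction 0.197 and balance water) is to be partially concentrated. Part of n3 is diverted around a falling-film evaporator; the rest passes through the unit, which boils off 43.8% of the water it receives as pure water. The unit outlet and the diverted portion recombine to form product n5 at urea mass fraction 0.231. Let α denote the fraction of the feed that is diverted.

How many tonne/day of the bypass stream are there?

403.6 tonne/day

All 694×0.197 = 136.72 tonne/day of urea reaches n5, so n5 = 136.72/0.231 = 591.85 tonne/day and vapour = 102.15 tonne/day.
The evaporator receives (1−α)·694 of feed at 0.803 water and removes 0.438 of that water:
0.438×0.803×(1−α)×694 = 102.15
(1−α) = 102.15/244.09 = 0.4185;  α = 0.5815.
Bypass flow = 0.5815×694 = 403.57 tonne/day.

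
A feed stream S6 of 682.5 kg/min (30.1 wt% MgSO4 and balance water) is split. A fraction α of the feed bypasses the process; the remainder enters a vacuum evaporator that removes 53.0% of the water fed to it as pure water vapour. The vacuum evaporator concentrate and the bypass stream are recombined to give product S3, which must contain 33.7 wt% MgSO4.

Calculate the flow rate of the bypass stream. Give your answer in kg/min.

All 682.5×0.301 = 205.43 kg/min of MgSO4 reaches S3, so S3 = 205.43/0.337 = 609.59 kg/min and vapour = 72.908 kg/min.
The evaporator receives (1−α)·682.5 of feed at 0.699 water and removes 0.530 of that water:
0.530×0.699×(1−α)×682.5 = 72.908
(1−α) = 72.908/252.85 = 0.2883;  α = 0.7117.
Bypass flow = 0.7117×682.5 = 485.7 kg/min.

485.7 kg/min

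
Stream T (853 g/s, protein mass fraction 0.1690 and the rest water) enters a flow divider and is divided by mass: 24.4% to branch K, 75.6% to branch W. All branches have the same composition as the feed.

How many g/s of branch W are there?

644.9 g/s

Branch W flow = 0.756×853 = 644.87 g/s.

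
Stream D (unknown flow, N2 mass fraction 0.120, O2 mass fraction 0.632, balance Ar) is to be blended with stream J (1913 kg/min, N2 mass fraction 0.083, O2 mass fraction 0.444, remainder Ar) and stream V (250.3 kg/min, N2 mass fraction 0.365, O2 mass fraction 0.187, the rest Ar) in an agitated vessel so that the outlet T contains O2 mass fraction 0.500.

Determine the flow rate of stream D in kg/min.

1405 kg/min

Let D be the unknown flow. Total out = 2163.3 + D.
O2 balance: 896.18 + 0.632·D = 0.500·(2163.3 + D)
(0.632 − 0.500)·D = 0.500×2163.3 − 896.18 = 185.47
D = 185.47 / 0.132 = 1405.1 kg/min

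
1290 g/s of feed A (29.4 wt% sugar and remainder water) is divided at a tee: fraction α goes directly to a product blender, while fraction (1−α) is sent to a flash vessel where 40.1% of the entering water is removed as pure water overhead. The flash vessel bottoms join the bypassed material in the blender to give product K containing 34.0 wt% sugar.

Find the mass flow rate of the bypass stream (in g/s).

All 1290×0.294 = 379.26 g/s of sugar reaches K, so K = 379.26/0.340 = 1115.5 g/s and vapour = 174.53 g/s.
The evaporator receives (1−α)·1290 of feed at 0.706 water and removes 0.401 of that water:
0.401×0.706×(1−α)×1290 = 174.53
(1−α) = 174.53/365.21 = 0.4779;  α = 0.5221.
Bypass flow = 0.5221×1290 = 673.52 g/s.

673.5 g/s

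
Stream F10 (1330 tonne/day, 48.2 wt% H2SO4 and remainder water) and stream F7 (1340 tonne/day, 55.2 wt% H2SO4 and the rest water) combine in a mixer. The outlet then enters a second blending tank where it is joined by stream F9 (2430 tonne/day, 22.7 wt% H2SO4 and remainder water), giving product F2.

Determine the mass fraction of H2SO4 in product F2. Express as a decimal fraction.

Overall, product flow = 5100 tonne/day.
H2SO4 in = 1330×0.482 + 1340×0.552 + 2430×0.227 = 1932.3 tonne/day.
H2SO4 fraction in F2 = 0.379.

0.379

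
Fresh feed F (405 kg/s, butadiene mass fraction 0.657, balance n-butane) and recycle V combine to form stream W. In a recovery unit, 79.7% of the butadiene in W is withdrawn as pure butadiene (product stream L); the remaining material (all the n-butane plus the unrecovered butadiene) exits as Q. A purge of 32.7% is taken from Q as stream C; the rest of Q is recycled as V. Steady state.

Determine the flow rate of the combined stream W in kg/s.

733 kg/s

n-butane enters only via F and leaves only via the purge: 405×0.343 = 0.327×(n-butane in Q), and the recovery unit passes all n-butane, so n-butane in W = n-butane in Q = 424.82 kg/s.
butadiene in W: m_A = 405×0.657 + (1−0.327)·(1−0.797)·m_A, so m_A = 266.09/0.8634 = 308.19 kg/s.
W = 308.19 + 424.82 = 733.01 kg/s.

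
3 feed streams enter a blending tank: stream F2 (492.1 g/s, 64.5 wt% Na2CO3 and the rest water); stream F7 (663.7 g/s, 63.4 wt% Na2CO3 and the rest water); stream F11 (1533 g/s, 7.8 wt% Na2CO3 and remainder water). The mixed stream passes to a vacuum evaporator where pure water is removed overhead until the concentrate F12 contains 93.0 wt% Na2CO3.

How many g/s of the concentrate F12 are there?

Na2CO3 entering = 492.1×0.645 + 663.7×0.634 + 1533×0.078 = 857.76 g/s.
All Na2CO3 reports to F12, so F12 = 857.76/0.930 = 922.33 g/s.

922.3 g/s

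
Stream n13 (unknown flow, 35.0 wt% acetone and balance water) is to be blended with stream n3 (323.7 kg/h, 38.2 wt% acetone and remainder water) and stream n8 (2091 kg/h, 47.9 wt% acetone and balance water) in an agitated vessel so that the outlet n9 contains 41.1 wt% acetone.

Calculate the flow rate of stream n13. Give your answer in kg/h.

Let n13 be the unknown flow. Total out = 2414.7 + n13.
acetone balance: 1125.2 + 0.350·n13 = 0.411·(2414.7 + n13)
(0.350 − 0.411)·n13 = 0.411×2414.7 − 1125.2 = -132.8
n13 = -132.8 / -0.061 = 2177.1 kg/h

2177 kg/h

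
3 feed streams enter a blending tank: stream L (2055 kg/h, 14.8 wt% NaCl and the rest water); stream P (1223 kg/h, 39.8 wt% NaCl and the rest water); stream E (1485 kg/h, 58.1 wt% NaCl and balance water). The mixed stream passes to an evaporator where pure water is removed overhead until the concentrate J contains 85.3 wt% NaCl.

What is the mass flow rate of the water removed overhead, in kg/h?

2824 kg/h

NaCl entering = 2055×0.148 + 1223×0.398 + 1485×0.581 = 1653.7 kg/h.
All NaCl reports to J, so J = 1653.7/0.853 = 1938.7 kg/h.
Total feed = 4763 kg/h; overhead = 4763 − 1938.7 = 2824.3 kg/h.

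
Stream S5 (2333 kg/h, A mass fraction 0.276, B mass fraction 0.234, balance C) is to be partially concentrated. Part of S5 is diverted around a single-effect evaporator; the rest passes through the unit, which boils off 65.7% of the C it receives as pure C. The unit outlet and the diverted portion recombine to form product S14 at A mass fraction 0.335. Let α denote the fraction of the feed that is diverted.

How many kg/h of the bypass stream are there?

1057 kg/h

All 2333×0.276 = 643.91 kg/h of A reaches S14, so S14 = 643.91/0.335 = 1922.1 kg/h and vapour = 410.89 kg/h.
The evaporator receives (1−α)·2333 of feed at 0.490 C and removes 0.657 of that C:
0.657×0.490×(1−α)×2333 = 410.89
(1−α) = 410.89/751.06 = 0.5471;  α = 0.4529.
Bypass flow = 0.4529×2333 = 1056.7 kg/h.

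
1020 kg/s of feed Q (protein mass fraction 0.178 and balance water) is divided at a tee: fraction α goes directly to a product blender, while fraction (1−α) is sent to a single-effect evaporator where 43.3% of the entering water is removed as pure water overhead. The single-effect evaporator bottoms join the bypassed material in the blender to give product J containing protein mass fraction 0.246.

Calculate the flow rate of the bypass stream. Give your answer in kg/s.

All 1020×0.178 = 181.56 kg/s of protein reaches J, so J = 181.56/0.246 = 738.05 kg/s and vapour = 281.95 kg/s.
The evaporator receives (1−α)·1020 of feed at 0.822 water and removes 0.433 of that water:
0.433×0.822×(1−α)×1020 = 281.95
(1−α) = 281.95/363.04 = 0.7766;  α = 0.2234.
Bypass flow = 0.2234×1020 = 227.84 kg/s.

227.8 kg/s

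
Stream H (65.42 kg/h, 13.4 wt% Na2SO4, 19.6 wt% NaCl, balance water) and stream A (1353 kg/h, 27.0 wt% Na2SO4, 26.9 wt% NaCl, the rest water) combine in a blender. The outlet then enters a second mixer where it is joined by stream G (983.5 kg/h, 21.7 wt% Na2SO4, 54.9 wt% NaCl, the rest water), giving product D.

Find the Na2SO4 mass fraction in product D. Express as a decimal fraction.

Overall, product flow = 2401.9 kg/h.
Na2SO4 in = 65.42×0.134 + 1353×0.270 + 983.5×0.217 = 587.5 kg/h.
Na2SO4 fraction in D = 0.245.

0.245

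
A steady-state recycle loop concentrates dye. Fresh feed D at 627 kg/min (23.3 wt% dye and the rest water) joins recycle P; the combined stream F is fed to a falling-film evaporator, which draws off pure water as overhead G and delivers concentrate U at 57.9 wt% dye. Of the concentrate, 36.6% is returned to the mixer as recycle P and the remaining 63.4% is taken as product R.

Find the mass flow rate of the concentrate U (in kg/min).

398 kg/min

Overall dye balance (none leaves overhead): dye in fresh feed = dye in product, i.e. 627×0.233 = (1−0.366)·U·0.579.
U = 146.09/(0.579×0.634) = 397.97 kg/min.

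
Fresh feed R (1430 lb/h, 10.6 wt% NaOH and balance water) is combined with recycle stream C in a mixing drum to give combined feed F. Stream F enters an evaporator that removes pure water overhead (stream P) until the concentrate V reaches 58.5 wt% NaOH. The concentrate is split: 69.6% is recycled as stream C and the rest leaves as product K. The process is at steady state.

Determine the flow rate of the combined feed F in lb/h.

2023 lb/h

Overall NaOH balance (none leaves overhead): NaOH in fresh feed = NaOH in product, i.e. 1430×0.106 = (1−0.696)·V·0.585.
V = 151.58/(0.585×0.304) = 852.34 lb/h.
Recycle C = 0.696×852.34 = 593.23 lb/h.
Combined feed F = 1430 + 593.23 = 2023.2 lb/h.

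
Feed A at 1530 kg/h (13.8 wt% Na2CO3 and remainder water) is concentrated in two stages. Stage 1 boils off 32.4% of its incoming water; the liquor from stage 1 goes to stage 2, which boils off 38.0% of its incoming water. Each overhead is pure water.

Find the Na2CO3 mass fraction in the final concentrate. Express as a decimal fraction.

water in feed = 1530×0.862 = 1318.9 kg/h.
After stage 1: water left = (1−0.324)×1318.9 = 891.55; stream total = 1102.7 kg/h.
After stage 2: water left = (1−0.380)×891.55 = 552.76; final concentrate = 763.9 kg/h.
Na2CO3 fraction = 211.14/763.9 = 0.2764.

0.2764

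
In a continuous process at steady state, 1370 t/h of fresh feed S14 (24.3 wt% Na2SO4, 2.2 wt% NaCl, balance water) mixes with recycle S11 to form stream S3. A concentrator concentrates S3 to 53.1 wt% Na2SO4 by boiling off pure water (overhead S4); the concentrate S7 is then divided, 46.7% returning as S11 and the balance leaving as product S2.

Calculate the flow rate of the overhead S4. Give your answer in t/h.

743.1 t/h

Overall Na2SO4 balance (none leaves overhead): Na2SO4 in fresh feed = Na2SO4 in product, i.e. 1370×0.243 = (1−0.467)·S7·0.531.
S7 = 332.91/(0.531×0.533) = 1176.3 t/h.
Recycle S11 = 0.467×1176.3 = 549.32 t/h.
Combined feed S3 = 1370 + 549.32 = 1919.3 t/h.
Overhead S4 = S3 − S7 = 1919.3 − 1176.3 = 743.05 t/h.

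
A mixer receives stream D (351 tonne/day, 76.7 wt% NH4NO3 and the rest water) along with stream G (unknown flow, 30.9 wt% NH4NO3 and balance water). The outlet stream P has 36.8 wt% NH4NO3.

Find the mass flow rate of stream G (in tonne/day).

Let G be the unknown flow. Total out = 351 + G.
NH4NO3 balance: 269.22 + 0.309·G = 0.368·(351 + G)
(0.309 − 0.368)·G = 0.368×351 − 269.22 = -140.05
G = -140.05 / -0.059 = 2373.7 tonne/day

2374 tonne/day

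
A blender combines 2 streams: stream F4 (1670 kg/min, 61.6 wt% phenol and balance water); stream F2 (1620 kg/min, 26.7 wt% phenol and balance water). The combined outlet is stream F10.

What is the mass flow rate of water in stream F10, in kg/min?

1829 kg/min

water out = water in = 1670×0.384 + 1620×0.733 = 1828.7 kg/min.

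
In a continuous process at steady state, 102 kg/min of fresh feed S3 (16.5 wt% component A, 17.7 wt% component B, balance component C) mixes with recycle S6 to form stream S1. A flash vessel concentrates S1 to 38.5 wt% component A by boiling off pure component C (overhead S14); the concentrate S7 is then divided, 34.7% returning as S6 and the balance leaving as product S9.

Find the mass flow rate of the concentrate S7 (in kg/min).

66.94 kg/min

Overall component A balance (none leaves overhead): component A in fresh feed = component A in product, i.e. 102×0.165 = (1−0.347)·S7·0.385.
S7 = 16.83/(0.385×0.653) = 66.944 kg/min.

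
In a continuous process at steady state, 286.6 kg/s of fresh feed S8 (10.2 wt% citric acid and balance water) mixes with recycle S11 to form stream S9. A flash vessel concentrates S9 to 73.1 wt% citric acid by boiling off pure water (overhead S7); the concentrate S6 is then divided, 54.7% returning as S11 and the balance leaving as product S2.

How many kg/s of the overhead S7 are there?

Overall citric acid balance (none leaves overhead): citric acid in fresh feed = citric acid in product, i.e. 286.6×0.102 = (1−0.547)·S6·0.731.
S6 = 29.233/(0.731×0.453) = 88.28 kg/s.
Recycle S11 = 0.547×88.28 = 48.289 kg/s.
Combined feed S9 = 286.6 + 48.289 = 334.89 kg/s.
Overhead S7 = S9 − S6 = 334.89 − 88.28 = 246.61 kg/s.

246.6 kg/s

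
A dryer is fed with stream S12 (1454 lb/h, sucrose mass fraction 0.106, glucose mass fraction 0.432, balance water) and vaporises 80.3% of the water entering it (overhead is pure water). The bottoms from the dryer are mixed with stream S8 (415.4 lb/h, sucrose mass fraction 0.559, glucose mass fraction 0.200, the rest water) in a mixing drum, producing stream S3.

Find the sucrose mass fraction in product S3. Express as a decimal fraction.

0.290

Vapour removed = 0.803×0.462×1454 = 539.41 lb/h; concentrate = 914.59 lb/h.
sucrose reaching the mixer = 154.12 (from concentrate) + 415.4×0.559 = 386.33 lb/h.
Product flow = 914.59 + 415.4 = 1330 lb/h; sucrose fraction = 0.290.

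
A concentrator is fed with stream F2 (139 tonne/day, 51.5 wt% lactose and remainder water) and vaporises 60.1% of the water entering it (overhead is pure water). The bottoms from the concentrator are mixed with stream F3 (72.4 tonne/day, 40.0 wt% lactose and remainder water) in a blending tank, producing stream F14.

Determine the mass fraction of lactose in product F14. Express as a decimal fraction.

0.5884

Vapour removed = 0.601×0.485×139 = 40.516 tonne/day; concentrate = 98.484 tonne/day.
lactose reaching the mixer = 71.585 (from concentrate) + 72.4×0.400 = 100.55 tonne/day.
Product flow = 98.484 + 72.4 = 170.88 tonne/day; lactose fraction = 0.5884.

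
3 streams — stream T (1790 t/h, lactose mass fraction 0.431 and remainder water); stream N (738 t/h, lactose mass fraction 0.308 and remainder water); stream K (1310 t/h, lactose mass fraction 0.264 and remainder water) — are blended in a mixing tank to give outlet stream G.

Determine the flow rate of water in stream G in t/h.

2493 t/h

water out = water in = 1790×0.569 + 738×0.692 + 1310×0.736 = 2493.4 t/h.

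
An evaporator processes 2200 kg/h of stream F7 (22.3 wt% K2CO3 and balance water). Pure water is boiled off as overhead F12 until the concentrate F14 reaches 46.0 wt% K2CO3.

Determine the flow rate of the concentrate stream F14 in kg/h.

1067 kg/h

K2CO3 is conserved: 2200×0.223 = 490.6 kg/h all reports to the concentrate.
Concentrate = 490.6/(target fraction) = 1066.5 kg/h.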